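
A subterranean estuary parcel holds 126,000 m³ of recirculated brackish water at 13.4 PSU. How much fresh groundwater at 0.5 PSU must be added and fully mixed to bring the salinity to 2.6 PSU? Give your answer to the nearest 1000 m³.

648000 m³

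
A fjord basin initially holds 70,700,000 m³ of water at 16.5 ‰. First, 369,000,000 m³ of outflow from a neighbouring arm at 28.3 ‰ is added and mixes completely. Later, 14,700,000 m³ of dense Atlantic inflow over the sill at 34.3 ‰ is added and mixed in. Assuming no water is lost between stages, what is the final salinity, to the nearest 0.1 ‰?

26.7 ‰

Weighted by volume,
Initial salt = 70,700,000×16.5 = 1,166,550,000
After stage 1: salt = 1,166,550,000 + 369,000,000×28.3 = 11,609,250,000; volume = 439,700,000 m³; S = 26.403 ‰
After stage 2: salt = 11,609,250,000 + 14,700,000×34.3 = 12,113,460,000; volume = 454,400,000 m³
S = 12,113,460,000 / 454,400,000 = 26.6581 ‰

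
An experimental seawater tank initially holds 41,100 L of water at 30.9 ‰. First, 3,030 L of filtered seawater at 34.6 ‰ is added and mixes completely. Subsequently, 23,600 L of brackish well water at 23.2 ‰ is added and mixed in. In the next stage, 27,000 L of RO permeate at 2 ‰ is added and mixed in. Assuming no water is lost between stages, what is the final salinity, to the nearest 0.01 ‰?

20.86 ‰

Salt balance:
Initial salt = 41,100×30.9 = 1,269,990
After stage 1: salt = 1,269,990 + 3,030×34.6 = 1,374,828; volume = 44,130 L; S = 31.154 ‰
After stage 2: salt = 1,374,828 + 23,600×23.2 = 1,922,348; volume = 67,730 L; S = 28.383 ‰
After stage 3: salt = 1,922,348 + 27,000×2 = 1,976,348; volume = 94,730 L
S = 1,976,348 / 94,730 = 20.863 ‰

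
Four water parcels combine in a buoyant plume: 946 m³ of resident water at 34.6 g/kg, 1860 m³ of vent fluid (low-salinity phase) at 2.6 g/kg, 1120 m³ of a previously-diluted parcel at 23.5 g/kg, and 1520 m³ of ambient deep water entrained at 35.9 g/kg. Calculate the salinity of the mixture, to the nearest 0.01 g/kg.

21.75 g/kg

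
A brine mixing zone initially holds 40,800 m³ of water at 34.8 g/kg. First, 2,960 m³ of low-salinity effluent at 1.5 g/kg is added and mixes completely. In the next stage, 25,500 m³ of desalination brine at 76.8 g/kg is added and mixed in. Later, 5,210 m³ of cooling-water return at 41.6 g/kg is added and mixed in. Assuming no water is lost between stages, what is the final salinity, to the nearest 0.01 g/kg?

48.33 g/kg

Conserving salt mass:
Initial salt = 40,800×34.8 = 1,419,840
After stage 1: salt = 1,419,840 + 2,960×1.5 = 1,424,280; volume = 43,760 m³; S = 32.548 g/kg
After stage 2: salt = 1,424,280 + 25,500×76.8 = 3,382,680; volume = 69,260 m³; S = 48.84 g/kg
After stage 3: salt = 3,382,680 + 5,210×41.6 = 3,599,416; volume = 74,470 m³
S = 3,599,416 / 74,470 = 48.3338 g/kg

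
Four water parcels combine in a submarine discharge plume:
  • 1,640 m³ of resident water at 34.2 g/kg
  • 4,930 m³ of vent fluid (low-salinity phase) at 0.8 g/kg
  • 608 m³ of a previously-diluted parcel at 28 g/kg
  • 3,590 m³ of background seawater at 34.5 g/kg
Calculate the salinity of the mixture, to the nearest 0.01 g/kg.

18.66 g/kg

Weighted by volume,
salt = 1,640×34.2 + 4,930×0.8 + 608×28 + 3,590×34.5 = 56,088 + 3,944 + 17,024 + 123,855 = 200,911
volume = 1,640 + 4,930 + 608 + 3,590 = 10,768 m³
S = 200,911 / 10,768 = 18.6582 g/kg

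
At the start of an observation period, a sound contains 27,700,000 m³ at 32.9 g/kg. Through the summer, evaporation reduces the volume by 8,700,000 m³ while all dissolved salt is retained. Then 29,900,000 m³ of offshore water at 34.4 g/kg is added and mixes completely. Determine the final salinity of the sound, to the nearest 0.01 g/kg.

After evaporation: salt = 27,700,000×32.9 = 911,330,000; volume = 27,700,000 − 8,700,000 = 19,000,000 m³
After mixing: salt = 911,330,000 + 29,900,000×34.4 = 1,939,890,000; volume = 19,000,000 + 29,900,000 = 48,900,000 m³
S = 1,939,890,000 / 48,900,000 = 39.6706 g/kg

39.67 g/kg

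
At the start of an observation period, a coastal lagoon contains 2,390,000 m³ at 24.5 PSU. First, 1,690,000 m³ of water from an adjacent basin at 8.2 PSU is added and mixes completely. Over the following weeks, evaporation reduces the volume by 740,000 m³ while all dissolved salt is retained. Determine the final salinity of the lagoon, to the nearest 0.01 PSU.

After mixing: salt = 2,390,000×24.5 + 1,690,000×8.2 = 72,413,000; volume = 4,080,000 m³
After evaporation: salt unchanged = 72,413,000; volume = 4,080,000 − 740,000 = 3,340,000 m³
S = 72,413,000 / 3,340,000 = 21.6805 PSU

21.68 PSU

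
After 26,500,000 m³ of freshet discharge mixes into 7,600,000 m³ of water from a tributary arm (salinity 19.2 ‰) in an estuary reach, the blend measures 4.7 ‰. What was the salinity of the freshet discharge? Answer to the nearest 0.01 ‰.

Salt balance: 7,600,000×19.2 + 26,500,000×S = 34,100,000×4.7
145,920,000 + 26,500,000·S = 160,270,000
S = (160,270,000 − 145,920,000) / 26,500,000 = 0.5415 ‰

0.54 ‰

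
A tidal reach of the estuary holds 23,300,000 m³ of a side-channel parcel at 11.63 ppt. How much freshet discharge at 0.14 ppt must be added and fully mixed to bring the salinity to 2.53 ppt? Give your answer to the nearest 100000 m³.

88700000 m³

Salt balance: 23,300,000×11.63 + V×0.14 = (23,300,000+V)×2.53
270,979,000 + 0.14V = 58,949,000 + 2.53V
212,030,000 = 2.39V
V = 88,715,481.17 m³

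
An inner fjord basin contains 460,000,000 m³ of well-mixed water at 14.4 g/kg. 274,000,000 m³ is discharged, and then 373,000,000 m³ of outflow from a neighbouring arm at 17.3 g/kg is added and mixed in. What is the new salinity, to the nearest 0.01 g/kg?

Remaining after removal: 186,000,000 m³ at 14.4 g/kg (salt = 2,678,400,000)
After addition: salt = 2,678,400,000 + 373,000,000×17.3 = 9,131,300,000; volume = 559,000,000 m³
S = 9,131,300,000 / 559,000,000 = 16.3351 g/kg

16.34 g/kg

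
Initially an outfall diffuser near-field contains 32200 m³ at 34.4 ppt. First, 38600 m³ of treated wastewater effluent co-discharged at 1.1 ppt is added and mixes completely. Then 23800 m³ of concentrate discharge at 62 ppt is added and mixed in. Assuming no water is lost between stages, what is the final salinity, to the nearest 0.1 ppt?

Mass of salt is conserved:
Initial salt = 32,200×34.4 = 1,107,680
After stage 1: salt = 1,107,680 + 38,600×1.1 = 1,150,140; volume = 70,800 m³; S = 16.245 ppt
After stage 2: salt = 1,150,140 + 23,800×62 = 2,625,740; volume = 94,600 m³
S = 2,625,740 / 94,600 = 27.7562 ppt

27.8 ppt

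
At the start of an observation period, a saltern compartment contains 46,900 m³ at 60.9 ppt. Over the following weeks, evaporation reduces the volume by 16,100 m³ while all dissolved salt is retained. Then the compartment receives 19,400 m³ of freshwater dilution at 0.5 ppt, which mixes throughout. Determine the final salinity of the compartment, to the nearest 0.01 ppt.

57.09 ppt

After evaporation: salt = 46,900×60.9 = 2,856,210; volume = 46,900 − 16,100 = 30,800 m³
After mixing: salt = 2,856,210 + 19,400×0.5 = 2,865,910; volume = 30,800 + 19,400 = 50,200 m³
S = 2,865,910 / 50,200 = 57.0898 ppt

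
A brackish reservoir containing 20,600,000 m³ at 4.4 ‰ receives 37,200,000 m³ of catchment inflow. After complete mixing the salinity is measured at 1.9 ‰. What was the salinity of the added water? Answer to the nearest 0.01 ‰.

Salt balance: 20,600,000×4.4 + 37,200,000×S = 57,800,000×1.9
90,640,000 + 37,200,000·S = 109,820,000
S = (109,820,000 − 90,640,000) / 37,200,000 = 0.5156 ‰

0.52 ‰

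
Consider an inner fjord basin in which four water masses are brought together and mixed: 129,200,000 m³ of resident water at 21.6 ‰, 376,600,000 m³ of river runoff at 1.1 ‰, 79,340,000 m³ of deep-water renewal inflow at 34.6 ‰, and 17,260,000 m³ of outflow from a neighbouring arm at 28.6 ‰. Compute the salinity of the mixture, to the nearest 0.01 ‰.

By conservation of dissolved salt,
salt = 129,200,000×21.6 + 376,600,000×1.1 + 79,340,000×34.6 + 17,260,000×28.6 = 2,790,720,000 + 414,260,000 + 2,745,164,000 + 493,636,000 = 6,443,780,000
volume = 129,200,000 + 376,600,000 + 79,340,000 + 17,260,000 = 602,400,000 m³
S = 6,443,780,000 / 602,400,000 = 10.6968 ‰

10.70 ‰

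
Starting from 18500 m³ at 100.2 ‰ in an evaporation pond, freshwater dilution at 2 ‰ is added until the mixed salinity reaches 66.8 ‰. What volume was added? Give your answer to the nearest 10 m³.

9540 m³

Salt balance: 18,500×100.2 + V×2 = (18,500+V)×66.8
1,853,700 + 2V = 1,235,800 + 66.8V
617,900 = 64.8V
V = 9,535.49 m³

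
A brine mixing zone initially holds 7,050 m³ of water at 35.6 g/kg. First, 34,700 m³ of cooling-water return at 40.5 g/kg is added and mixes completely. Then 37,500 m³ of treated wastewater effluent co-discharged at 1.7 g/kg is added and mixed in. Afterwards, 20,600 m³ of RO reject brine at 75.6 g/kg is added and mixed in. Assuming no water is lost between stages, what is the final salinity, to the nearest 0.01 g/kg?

32.82 g/kg

Weighted by volume,
Initial salt = 7,050×35.6 = 250,980
After stage 1: salt = 250,980 + 34,700×40.5 = 1,656,330; volume = 41,750 m³; S = 39.673 g/kg
After stage 2: salt = 1,656,330 + 37,500×1.7 = 1,720,080; volume = 79,250 m³; S = 21.704 g/kg
After stage 3: salt = 1,720,080 + 20,600×75.6 = 3,277,440; volume = 99,850 m³
S = 3,277,440 / 99,850 = 32.8236 g/kg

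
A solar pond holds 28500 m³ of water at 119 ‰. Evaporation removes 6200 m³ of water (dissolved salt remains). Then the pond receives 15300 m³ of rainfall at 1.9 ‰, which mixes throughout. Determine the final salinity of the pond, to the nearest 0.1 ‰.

91.0 ‰

After evaporation: salt = 28,500×119 = 3,391,500; volume = 28,500 − 6,200 = 22,300 m³
After mixing: salt = 3,391,500 + 15,300×1.9 = 3,420,570; volume = 22,300 + 15,300 = 37,600 m³
S = 3,420,570 / 37,600 = 90.9726 ‰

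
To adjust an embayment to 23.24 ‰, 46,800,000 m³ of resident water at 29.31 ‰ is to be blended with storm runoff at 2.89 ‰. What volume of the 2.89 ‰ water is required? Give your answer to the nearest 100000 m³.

14000000 m³

Salt balance: 46,800,000×29.31 + V×2.89 = (46,800,000+V)×23.24
1,371,708,000 + 2.89V = 1,087,632,000 + 23.24V
284,076,000 = 20.35V
V = 13,959,508.6 m³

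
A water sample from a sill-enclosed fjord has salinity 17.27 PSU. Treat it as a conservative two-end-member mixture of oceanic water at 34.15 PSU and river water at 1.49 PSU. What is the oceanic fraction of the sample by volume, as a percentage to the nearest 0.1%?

48.3%

Let g be the oceanic fraction. Salt balance per unit volume:
g×34.15 + (1−g)×1.49 = 17.27
g = (17.27 − 1.49) / (34.15 − 1.49) = 15.78/32.66 = 0.4832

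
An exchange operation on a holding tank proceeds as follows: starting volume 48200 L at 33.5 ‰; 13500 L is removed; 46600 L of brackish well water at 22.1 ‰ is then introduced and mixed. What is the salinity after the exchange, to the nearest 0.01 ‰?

26.97 ‰

Remaining after removal: 34,700 L at 33.5 ‰ (salt = 1,162,450)
After addition: salt = 1,162,450 + 46,600×22.1 = 2,192,310; volume = 81,300 L
S = 2,192,310 / 81,300 = 26.9657 ‰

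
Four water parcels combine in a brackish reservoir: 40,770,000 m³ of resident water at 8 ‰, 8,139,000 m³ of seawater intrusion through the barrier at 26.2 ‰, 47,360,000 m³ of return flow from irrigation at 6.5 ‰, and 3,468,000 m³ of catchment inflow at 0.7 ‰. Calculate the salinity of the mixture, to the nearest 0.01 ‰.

8.52 ‰

By conservation of dissolved salt,
salt = 40,770,000×8 + 8,139,000×26.2 + 47,360,000×6.5 + 3,468,000×0.7 = 326,160,000 + 213,241,800 + 307,840,000 + 2,427,600 = 849,669,400
volume = 40,770,000 + 8,139,000 + 47,360,000 + 3,468,000 = 99,737,000 m³
S = 849,669,400 / 99,737,000 = 8.5191 ‰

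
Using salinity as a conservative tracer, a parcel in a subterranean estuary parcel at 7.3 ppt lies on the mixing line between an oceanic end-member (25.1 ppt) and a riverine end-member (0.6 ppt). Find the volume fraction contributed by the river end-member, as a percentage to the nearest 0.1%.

72.7%

Let f be the freshwater fraction. Salt balance per unit volume:
f×0.6 + (1−f)×25.1 = 7.3
f = (25.1 − 7.3) / (25.1 − 0.6) = 17.8/24.5 = 0.7265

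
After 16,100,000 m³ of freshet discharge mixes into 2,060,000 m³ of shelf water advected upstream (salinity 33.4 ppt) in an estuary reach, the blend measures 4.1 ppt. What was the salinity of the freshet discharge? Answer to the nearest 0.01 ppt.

0.35 ppt

Salt balance: 2,060,000×33.4 + 16,100,000×S = 18,160,000×4.1
68,804,000 + 16,100,000·S = 74,456,000
S = (74,456,000 − 68,804,000) / 16,100,000 = 0.3511 ppt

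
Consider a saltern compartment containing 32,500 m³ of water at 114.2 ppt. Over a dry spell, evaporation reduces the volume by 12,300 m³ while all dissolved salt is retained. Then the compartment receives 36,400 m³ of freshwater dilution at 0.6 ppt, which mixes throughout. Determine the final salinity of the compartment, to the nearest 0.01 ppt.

65.96 ppt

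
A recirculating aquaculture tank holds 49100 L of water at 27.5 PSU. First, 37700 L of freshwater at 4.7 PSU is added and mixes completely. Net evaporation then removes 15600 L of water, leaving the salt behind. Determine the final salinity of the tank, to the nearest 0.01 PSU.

21.45 PSU

After mixing: salt = 49,100×27.5 + 37,700×4.7 = 1,527,440; volume = 86,800 L
After evaporation: salt unchanged = 1,527,440; volume = 86,800 − 15,600 = 71,200 L
S = 1,527,440 / 71,200 = 21.4528 PSU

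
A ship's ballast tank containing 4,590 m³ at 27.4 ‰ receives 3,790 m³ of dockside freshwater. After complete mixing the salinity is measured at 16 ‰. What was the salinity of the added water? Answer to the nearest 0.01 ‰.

Salt balance: 4,590×27.4 + 3,790×S = 8,380×16
125,766 + 3,790·S = 134,080
S = (134,080 − 125,766) / 3,790 = 2.1937 ‰

2.19 ‰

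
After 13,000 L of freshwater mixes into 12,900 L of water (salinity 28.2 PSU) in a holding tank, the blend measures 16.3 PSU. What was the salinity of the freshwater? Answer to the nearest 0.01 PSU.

4.49 PSU

Salt balance: 12,900×28.2 + 13,000×S = 25,900×16.3
363,780 + 13,000·S = 422,170
S = (422,170 − 363,780) / 13,000 = 4.4915 PSU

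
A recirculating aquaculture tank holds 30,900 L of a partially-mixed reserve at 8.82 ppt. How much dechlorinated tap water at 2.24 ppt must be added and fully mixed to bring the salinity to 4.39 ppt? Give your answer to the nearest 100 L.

63700 L

Salt balance: 30,900×8.82 + V×2.24 = (30,900+V)×4.39
272,538 + 2.24V = 135,651 + 4.39V
136,887 = 2.15V
V = 63,668.37 L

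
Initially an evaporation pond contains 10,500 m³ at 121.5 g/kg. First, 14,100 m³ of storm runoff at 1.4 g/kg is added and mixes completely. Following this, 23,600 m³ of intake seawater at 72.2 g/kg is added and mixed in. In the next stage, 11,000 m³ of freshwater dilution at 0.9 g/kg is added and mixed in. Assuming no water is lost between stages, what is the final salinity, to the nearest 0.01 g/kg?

50.83 g/kg

Conserving salt mass:
Initial salt = 10,500×121.5 = 1,275,750
After stage 1: salt = 1,275,750 + 14,100×1.4 = 1,295,490; volume = 24,600 m³; S = 52.662 g/kg
After stage 2: salt = 1,295,490 + 23,600×72.2 = 2,999,410; volume = 48,200 m³; S = 62.228 g/kg
After stage 3: salt = 2,999,410 + 11,000×0.9 = 3,009,310; volume = 59,200 m³
S = 3,009,310 / 59,200 = 50.8329 g/kg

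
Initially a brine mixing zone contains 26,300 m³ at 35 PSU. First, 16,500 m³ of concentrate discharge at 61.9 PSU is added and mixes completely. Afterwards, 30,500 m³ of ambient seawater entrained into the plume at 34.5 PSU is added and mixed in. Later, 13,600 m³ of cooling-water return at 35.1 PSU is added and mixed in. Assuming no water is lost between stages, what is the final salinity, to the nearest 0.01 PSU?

39.95 PSU

Total salt / total volume:
Initial salt = 26,300×35 = 920,500
After stage 1: salt = 920,500 + 16,500×61.9 = 1,941,850; volume = 42,800 m³; S = 45.37 PSU
After stage 2: salt = 1,941,850 + 30,500×34.5 = 2,994,100; volume = 73,300 m³; S = 40.847 PSU
After stage 3: salt = 2,994,100 + 13,600×35.1 = 3,471,460; volume = 86,900 m³
S = 3,471,460 / 86,900 = 39.9478 PSU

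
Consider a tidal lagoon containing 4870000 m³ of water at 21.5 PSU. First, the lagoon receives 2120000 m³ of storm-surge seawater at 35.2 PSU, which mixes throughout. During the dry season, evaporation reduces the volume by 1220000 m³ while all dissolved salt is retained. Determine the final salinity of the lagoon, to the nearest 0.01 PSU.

After mixing: salt = 4,870,000×21.5 + 2,120,000×35.2 = 179,329,000; volume = 6,990,000 m³
After evaporation: salt unchanged = 179,329,000; volume = 6,990,000 − 1,220,000 = 5,770,000 m³
S = 179,329,000 / 5,770,000 = 31.0795 PSU

31.08 PSU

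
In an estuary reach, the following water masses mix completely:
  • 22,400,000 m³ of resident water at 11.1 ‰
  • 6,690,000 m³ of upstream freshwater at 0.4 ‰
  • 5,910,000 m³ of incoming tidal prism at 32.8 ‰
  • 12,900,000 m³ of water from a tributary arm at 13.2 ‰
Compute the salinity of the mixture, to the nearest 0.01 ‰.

Total salt / total volume:
salt = 22,400,000×11.1 + 6,690,000×0.4 + 5,910,000×32.8 + 12,900,000×13.2 = 248,640,000 + 2,676,000 + 193,848,000 + 170,280,000 = 615,444,000
volume = 22,400,000 + 6,690,000 + 5,910,000 + 12,900,000 = 47,900,000 m³
S = 615,444,000 / 47,900,000 = 12.8485 ‰

12.85 ‰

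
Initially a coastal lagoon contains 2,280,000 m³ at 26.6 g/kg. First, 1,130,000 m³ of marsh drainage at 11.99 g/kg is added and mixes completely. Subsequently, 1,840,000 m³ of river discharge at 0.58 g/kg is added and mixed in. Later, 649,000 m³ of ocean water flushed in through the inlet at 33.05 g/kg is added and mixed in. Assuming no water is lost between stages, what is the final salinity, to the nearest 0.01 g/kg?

16.39 g/kg

Conserving salt mass:
Initial salt = 2,280,000×26.6 = 60,648,000
After stage 1: salt = 60,648,000 + 1,130,000×11.99 = 74,196,700; volume = 3,410,000 m³; S = 21.759 g/kg
After stage 2: salt = 74,196,700 + 1,840,000×0.58 = 75,263,900; volume = 5,250,000 m³; S = 14.336 g/kg
After stage 3: salt = 75,263,900 + 649,000×33.05 = 96,713,350; volume = 5,899,000 m³
S = 96,713,350 / 5,899,000 = 16.3949 g/kg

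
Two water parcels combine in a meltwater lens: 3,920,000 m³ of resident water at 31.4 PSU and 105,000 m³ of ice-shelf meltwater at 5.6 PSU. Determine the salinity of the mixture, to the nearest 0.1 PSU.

Salt balance:
salt = 3,920,000×31.4 + 105,000×5.6 = 123,088,000 + 588,000 = 123,676,000
volume = 3,920,000 + 105,000 = 4,025,000 m³
S = 123,676,000 / 4,025,000 = 30.727 PSU

30.7 PSU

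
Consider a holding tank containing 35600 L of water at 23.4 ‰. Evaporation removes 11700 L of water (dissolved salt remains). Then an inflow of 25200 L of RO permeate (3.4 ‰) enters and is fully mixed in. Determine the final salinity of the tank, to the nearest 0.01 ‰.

After evaporation: salt = 35,600×23.4 = 833,040; volume = 35,600 − 11,700 = 23,900 L
After mixing: salt = 833,040 + 25,200×3.4 = 918,720; volume = 23,900 + 25,200 = 49,100 L
S = 918,720 / 49,100 = 18.7112 ‰

18.71 ‰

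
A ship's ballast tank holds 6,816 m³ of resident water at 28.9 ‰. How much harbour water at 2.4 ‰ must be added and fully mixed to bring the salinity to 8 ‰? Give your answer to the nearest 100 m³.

Salt balance: 6,816×28.9 + V×2.4 = (6,816+V)×8
196,982.4 + 2.4V = 54,528 + 8V
142,454.4 = 5.6V
V = 25,438.29 m³

25400 m³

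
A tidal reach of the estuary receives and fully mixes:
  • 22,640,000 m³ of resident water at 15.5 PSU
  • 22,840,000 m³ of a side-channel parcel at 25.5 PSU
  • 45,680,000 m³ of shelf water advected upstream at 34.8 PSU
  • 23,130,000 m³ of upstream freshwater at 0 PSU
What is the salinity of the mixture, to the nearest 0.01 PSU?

22.08 PSU

Conserving salt mass:
salt = 22,640,000×15.5 + 22,840,000×25.5 + 45,680,000×34.8 + 23,130,000×0 = 350,920,000 + 582,420,000 + 1,589,664,000 + 0 = 2,523,004,000
volume = 22,640,000 + 22,840,000 + 45,680,000 + 23,130,000 = 114,290,000 m³
S = 2,523,004,000 / 114,290,000 = 22.0755 PSU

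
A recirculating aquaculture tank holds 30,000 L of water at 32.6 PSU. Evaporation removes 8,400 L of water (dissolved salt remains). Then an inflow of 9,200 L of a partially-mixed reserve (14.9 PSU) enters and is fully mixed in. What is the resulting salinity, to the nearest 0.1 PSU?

36.2 PSU

After evaporation: salt = 30,000×32.6 = 978,000; volume = 30,000 − 8,400 = 21,600 L
After mixing: salt = 978,000 + 9,200×14.9 = 1,115,080; volume = 21,600 + 9,200 = 30,800 L
S = 1,115,080 / 30,800 = 36.2039 PSU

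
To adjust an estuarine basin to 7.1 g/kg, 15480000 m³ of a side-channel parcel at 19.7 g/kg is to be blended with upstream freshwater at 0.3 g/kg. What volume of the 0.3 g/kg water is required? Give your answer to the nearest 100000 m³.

28700000 m³

Salt balance: 15,480,000×19.7 + V×0.3 = (15,480,000+V)×7.1
304,956,000 + 0.3V = 109,908,000 + 7.1V
195,048,000 = 6.8V
V = 28,683,529.41 m³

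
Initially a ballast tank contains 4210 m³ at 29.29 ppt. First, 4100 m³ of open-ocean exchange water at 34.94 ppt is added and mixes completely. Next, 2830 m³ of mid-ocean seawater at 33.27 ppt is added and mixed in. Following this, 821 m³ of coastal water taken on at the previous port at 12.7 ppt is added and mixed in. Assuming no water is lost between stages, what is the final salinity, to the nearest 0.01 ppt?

Salt balance:
Initial salt = 4,210×29.29 = 123,310.9
After stage 1: salt = 123,310.9 + 4,100×34.94 = 266,564.9; volume = 8,310 m³; S = 32.078 ppt
After stage 2: salt = 266,564.9 + 2,830×33.27 = 360,719; volume = 11,140 m³; S = 32.381 ppt
After stage 3: salt = 360,719 + 821×12.7 = 371,145.7; volume = 11,961 m³
S = 371,145.7 / 11,961 = 31.0297 ppt

31.03 ppt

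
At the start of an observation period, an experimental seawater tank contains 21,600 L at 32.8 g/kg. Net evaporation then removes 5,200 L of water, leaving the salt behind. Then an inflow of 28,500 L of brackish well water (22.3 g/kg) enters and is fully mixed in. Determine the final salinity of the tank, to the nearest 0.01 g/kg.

After evaporation: salt = 21,600×32.8 = 708,480; volume = 21,600 − 5,200 = 16,400 L
After mixing: salt = 708,480 + 28,500×22.3 = 1,344,030; volume = 16,400 + 28,500 = 44,900 L
S = 1,344,030 / 44,900 = 29.9339 g/kg

29.93 g/kg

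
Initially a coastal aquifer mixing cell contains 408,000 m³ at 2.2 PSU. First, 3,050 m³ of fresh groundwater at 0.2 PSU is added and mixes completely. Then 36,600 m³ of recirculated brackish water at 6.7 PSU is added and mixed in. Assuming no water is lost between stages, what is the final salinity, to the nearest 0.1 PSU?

By conservation of dissolved salt,
Initial salt = 408,000×2.2 = 897,600
After stage 1: salt = 897,600 + 3,050×0.2 = 898,210; volume = 411,050 m³; S = 2.185 PSU
After stage 2: salt = 898,210 + 36,600×6.7 = 1,143,430; volume = 447,650 m³
S = 1,143,430 / 447,650 = 2.5543 PSU

2.6 PSU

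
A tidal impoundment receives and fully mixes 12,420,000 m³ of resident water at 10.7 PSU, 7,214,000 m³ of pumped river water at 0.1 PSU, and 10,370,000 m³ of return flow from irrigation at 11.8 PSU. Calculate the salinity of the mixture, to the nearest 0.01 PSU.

8.53 PSU

Mass of salt is conserved:
salt = 12,420,000×10.7 + 7,214,000×0.1 + 10,370,000×11.8 = 132,894,000 + 721,400 + 122,366,000 = 255,981,400
volume = 12,420,000 + 7,214,000 + 10,370,000 = 30,004,000 m³
S = 255,981,400 / 30,004,000 = 8.5316 PSU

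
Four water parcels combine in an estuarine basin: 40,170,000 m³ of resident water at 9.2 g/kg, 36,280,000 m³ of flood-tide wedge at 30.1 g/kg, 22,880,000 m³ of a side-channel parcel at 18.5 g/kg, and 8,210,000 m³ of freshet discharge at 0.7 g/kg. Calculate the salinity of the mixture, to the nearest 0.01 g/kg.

17.58 g/kg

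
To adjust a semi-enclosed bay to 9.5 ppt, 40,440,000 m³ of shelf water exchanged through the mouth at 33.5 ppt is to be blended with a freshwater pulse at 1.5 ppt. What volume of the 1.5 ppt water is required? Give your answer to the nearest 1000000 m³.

121000000 m³

Salt balance: 40,440,000×33.5 + V×1.5 = (40,440,000+V)×9.5
1,354,740,000 + 1.5V = 384,180,000 + 9.5V
970,560,000 = 8V
V = 121,320,000 m³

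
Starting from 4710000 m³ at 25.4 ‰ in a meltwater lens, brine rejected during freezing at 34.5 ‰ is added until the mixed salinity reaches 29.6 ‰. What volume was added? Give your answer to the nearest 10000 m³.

4040000 m³

Salt balance: 4,710,000×25.4 + V×34.5 = (4,710,000+V)×29.6
119,634,000 + 34.5V = 139,416,000 + 29.6V
19,782,000 = 4.9V
V = 4,037,142.86 m³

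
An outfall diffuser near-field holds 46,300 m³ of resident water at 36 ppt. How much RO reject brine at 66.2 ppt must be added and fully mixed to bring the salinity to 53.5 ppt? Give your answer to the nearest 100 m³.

Salt balance: 46,300×36 + V×66.2 = (46,300+V)×53.5
1,666,800 + 66.2V = 2,477,050 + 53.5V
810,250 = 12.7V
V = 63,799.21 m³

63800 m³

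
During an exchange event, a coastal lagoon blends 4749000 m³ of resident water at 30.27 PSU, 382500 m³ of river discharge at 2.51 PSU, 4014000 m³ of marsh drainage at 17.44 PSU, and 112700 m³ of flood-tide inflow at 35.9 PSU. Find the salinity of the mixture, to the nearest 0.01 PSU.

23.63 PSU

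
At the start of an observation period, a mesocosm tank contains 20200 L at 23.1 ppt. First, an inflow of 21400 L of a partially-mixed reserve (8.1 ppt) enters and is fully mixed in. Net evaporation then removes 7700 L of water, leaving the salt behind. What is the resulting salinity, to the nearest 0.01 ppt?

18.88 ppt

After mixing: salt = 20,200×23.1 + 21,400×8.1 = 639,960; volume = 41,600 L
After evaporation: salt unchanged = 639,960; volume = 41,600 − 7,700 = 33,900 L
S = 639,960 / 33,900 = 18.8779 ppt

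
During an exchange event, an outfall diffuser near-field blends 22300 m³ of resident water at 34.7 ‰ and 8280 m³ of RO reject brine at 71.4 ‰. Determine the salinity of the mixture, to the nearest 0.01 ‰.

44.64 ‰

By conservation of dissolved salt,
salt = 22,300×34.7 + 8,280×71.4 = 773,810 + 591,192 = 1,365,002
volume = 22,300 + 8,280 = 30,580 m³
S = 1,365,002 / 30,580 = 44.6371 ‰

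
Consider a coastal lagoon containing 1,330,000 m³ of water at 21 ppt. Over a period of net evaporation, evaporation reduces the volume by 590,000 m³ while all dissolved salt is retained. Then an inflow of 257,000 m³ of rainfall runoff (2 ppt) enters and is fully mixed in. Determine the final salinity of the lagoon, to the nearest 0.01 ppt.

After evaporation: salt = 1,330,000×21 = 27,930,000; volume = 1,330,000 − 590,000 = 740,000 m³
After mixing: salt = 27,930,000 + 257,000×2 = 28,444,000; volume = 740,000 + 257,000 = 997,000 m³
S = 28,444,000 / 997,000 = 28.5296 ppt

28.53 ppt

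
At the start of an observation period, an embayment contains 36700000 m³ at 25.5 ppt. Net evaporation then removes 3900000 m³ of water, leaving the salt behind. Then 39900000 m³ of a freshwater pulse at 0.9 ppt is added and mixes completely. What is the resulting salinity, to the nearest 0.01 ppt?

13.37 ppt

After evaporation: salt = 36,700,000×25.5 = 935,850,000; volume = 36,700,000 − 3,900,000 = 32,800,000 m³
After mixing: salt = 935,850,000 + 39,900,000×0.9 = 971,760,000; volume = 32,800,000 + 39,900,000 = 72,700,000 m³
S = 971,760,000 / 72,700,000 = 13.3667 ppt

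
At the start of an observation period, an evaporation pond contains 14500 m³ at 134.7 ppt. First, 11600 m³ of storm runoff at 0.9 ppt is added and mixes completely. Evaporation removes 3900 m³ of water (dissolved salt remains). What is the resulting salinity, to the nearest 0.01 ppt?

88.45 ppt

After mixing: salt = 14,500×134.7 + 11,600×0.9 = 1,963,590; volume = 26,100 m³
After evaporation: salt unchanged = 1,963,590; volume = 26,100 − 3,900 = 22,200 m³
S = 1,963,590 / 22,200 = 88.45 ppt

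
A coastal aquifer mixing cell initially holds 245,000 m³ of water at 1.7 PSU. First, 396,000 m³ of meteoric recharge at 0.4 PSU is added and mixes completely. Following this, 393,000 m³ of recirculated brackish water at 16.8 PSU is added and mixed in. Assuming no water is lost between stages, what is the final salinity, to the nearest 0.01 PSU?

6.94 PSU

Mass of salt is conserved:
Initial salt = 245,000×1.7 = 416,500
After stage 1: salt = 416,500 + 396,000×0.4 = 574,900; volume = 641,000 m³; S = 0.897 PSU
After stage 2: salt = 574,900 + 393,000×16.8 = 7,177,300; volume = 1,034,000 m³
S = 7,177,300 / 1,034,000 = 6.9413 PSU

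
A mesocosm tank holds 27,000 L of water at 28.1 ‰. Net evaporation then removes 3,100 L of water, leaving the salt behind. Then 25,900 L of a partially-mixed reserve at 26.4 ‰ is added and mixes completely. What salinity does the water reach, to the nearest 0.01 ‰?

After evaporation: salt = 27,000×28.1 = 758,700; volume = 27,000 − 3,100 = 23,900 L
After mixing: salt = 758,700 + 25,900×26.4 = 1,442,460; volume = 23,900 + 25,900 = 49,800 L
S = 1,442,460 / 49,800 = 28.9651 ‰

28.97 ‰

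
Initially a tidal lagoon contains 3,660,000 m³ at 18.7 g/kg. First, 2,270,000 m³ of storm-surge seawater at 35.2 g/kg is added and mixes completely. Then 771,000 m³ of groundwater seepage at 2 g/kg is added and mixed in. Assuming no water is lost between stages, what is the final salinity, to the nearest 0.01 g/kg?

Conserving salt mass:
Initial salt = 3,660,000×18.7 = 68,442,000
After stage 1: salt = 68,442,000 + 2,270,000×35.2 = 148,346,000; volume = 5,930,000 m³; S = 25.016 g/kg
After stage 2: salt = 148,346,000 + 771,000×2 = 149,888,000; volume = 6,701,000 m³
S = 149,888,000 / 6,701,000 = 22.368 g/kg

22.37 g/kg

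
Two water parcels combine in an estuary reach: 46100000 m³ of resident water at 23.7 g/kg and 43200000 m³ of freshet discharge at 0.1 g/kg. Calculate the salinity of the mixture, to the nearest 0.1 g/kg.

12.3 g/kg

Total salt / total volume:
salt = 46,100,000×23.7 + 43,200,000×0.1 = 1,092,570,000 + 4,320,000 = 1,096,890,000
volume = 46,100,000 + 43,200,000 = 89,300,000 m³
S = 1,096,890,000 / 89,300,000 = 12.283 g/kg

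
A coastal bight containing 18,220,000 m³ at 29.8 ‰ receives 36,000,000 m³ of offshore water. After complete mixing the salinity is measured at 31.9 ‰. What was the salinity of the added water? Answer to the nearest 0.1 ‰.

33.0 ‰

Salt balance: 18,220,000×29.8 + 36,000,000×S = 54,220,000×31.9
542,956,000 + 36,000,000·S = 1,729,618,000
S = (1,729,618,000 − 542,956,000) / 36,000,000 = 32.9628 ‰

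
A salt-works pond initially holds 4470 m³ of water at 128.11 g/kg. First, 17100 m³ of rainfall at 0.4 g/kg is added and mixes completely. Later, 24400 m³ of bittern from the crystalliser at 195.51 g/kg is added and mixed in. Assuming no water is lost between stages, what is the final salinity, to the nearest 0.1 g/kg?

116.4 g/kg

Salt balance:
Initial salt = 4,470×128.11 = 572,651.7
After stage 1: salt = 572,651.7 + 17,100×0.4 = 579,491.7; volume = 21,570 m³; S = 26.866 g/kg
After stage 2: salt = 579,491.7 + 24,400×195.51 = 5,349,935.7; volume = 45,970 m³
S = 5,349,935.7 / 45,970 = 116.3788 g/kg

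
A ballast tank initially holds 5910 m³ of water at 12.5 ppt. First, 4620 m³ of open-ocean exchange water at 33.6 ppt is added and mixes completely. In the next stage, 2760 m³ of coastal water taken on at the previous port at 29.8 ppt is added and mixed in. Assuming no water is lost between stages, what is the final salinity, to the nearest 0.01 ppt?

Mass of salt is conserved:
Initial salt = 5,910×12.5 = 73,875
After stage 1: salt = 73,875 + 4,620×33.6 = 229,107; volume = 10,530 m³; S = 21.758 ppt
After stage 2: salt = 229,107 + 2,760×29.8 = 311,355; volume = 13,290 m³
S = 311,355 / 13,290 = 23.4278 ppt

23.43 ppt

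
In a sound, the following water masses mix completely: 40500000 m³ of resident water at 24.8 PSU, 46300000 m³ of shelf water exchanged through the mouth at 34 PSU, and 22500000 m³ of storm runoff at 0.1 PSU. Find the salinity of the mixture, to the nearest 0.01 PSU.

Weighted by volume,
salt = 40,500,000×24.8 + 46,300,000×34 + 22,500,000×0.1 = 1,004,400,000 + 1,574,200,000 + 2,250,000 = 2,580,850,000
volume = 40,500,000 + 46,300,000 + 22,500,000 = 109,300,000 m³
S = 2,580,850,000 / 109,300,000 = 23.6125 PSU

23.61 PSU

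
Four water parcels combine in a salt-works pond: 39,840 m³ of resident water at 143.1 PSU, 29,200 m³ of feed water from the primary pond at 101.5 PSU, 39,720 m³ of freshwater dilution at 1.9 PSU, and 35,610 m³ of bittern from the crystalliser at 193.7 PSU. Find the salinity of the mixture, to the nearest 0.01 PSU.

108.32 PSU

Mass of salt is conserved:
salt = 39,840×143.1 + 29,200×101.5 + 39,720×1.9 + 35,610×193.7 = 5,701,104 + 2,963,800 + 75,468 + 6,897,657 = 15,638,029
volume = 39,840 + 29,200 + 39,720 + 35,610 = 144,370 m³
S = 15,638,029 / 144,370 = 108.3191 PSU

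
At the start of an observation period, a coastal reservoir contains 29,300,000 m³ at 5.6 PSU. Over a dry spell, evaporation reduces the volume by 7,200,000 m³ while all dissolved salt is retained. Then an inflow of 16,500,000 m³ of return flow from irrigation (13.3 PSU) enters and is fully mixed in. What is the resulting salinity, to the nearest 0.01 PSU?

After evaporation: salt = 29,300,000×5.6 = 164,080,000; volume = 29,300,000 − 7,200,000 = 22,100,000 m³
After mixing: salt = 164,080,000 + 16,500,000×13.3 = 383,530,000; volume = 22,100,000 + 16,500,000 = 38,600,000 m³
S = 383,530,000 / 38,600,000 = 9.936 PSU

9.94 PSU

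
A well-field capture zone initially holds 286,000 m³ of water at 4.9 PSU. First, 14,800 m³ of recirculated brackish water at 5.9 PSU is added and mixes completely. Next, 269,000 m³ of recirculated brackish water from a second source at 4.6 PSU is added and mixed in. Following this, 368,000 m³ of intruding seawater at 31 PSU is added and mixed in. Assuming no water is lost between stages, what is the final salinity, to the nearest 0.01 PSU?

15.07 PSU

Salt balance:
Initial salt = 286,000×4.9 = 1,401,400
After stage 1: salt = 1,401,400 + 14,800×5.9 = 1,488,720; volume = 300,800 m³; S = 4.949 PSU
After stage 2: salt = 1,488,720 + 269,000×4.6 = 2,726,120; volume = 569,800 m³; S = 4.784 PSU
After stage 3: salt = 2,726,120 + 368,000×31 = 14,134,120; volume = 937,800 m³
S = 14,134,120 / 937,800 = 15.0716 PSU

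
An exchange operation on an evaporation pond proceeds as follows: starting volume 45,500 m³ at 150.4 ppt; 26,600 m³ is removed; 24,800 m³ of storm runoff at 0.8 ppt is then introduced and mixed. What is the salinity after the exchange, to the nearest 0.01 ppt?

65.50 ppt

Remaining after removal: 18,900 m³ at 150.4 ppt (salt = 2,842,560)
After addition: salt = 2,842,560 + 24,800×0.8 = 2,862,400; volume = 43,700 m³
S = 2,862,400 / 43,700 = 65.5011 ppt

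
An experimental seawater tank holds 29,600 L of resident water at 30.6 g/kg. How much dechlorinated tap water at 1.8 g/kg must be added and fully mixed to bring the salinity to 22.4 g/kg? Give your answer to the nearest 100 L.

11800 L

Salt balance: 29,600×30.6 + V×1.8 = (29,600+V)×22.4
905,760 + 1.8V = 663,040 + 22.4V
242,720 = 20.6V
V = 11,782.52 L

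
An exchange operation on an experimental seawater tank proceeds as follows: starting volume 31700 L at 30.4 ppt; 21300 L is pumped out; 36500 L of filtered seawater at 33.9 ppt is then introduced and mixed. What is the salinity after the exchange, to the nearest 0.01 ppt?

Remaining after removal: 10,400 L at 30.4 ppt (salt = 316,160)
After addition: salt = 316,160 + 36,500×33.9 = 1,553,510; volume = 46,900 L
S = 1,553,510 / 46,900 = 33.1239 ppt

33.12 ppt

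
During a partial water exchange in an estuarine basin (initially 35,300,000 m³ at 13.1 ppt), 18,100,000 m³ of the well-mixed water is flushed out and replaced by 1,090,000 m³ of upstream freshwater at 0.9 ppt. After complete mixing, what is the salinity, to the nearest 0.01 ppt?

Remaining after removal: 17,200,000 m³ at 13.1 ppt (salt = 225,320,000)
After addition: salt = 225,320,000 + 1,090,000×0.9 = 226,301,000; volume = 18,290,000 m³
S = 226,301,000 / 18,290,000 = 12.3729 ppt

12.37 ppt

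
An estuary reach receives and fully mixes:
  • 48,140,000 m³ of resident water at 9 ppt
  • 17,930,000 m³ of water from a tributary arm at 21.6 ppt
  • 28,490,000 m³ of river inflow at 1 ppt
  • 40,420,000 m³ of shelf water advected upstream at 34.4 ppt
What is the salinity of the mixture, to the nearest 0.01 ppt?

16.59 ppt

Weighted by volume,
salt = 48,140,000×9 + 17,930,000×21.6 + 28,490,000×1 + 40,420,000×34.4 = 433,260,000 + 387,288,000 + 28,490,000 + 1,390,448,000 = 2,239,486,000
volume = 48,140,000 + 17,930,000 + 28,490,000 + 40,420,000 = 134,980,000 m³
S = 2,239,486,000 / 134,980,000 = 16.5912 ppt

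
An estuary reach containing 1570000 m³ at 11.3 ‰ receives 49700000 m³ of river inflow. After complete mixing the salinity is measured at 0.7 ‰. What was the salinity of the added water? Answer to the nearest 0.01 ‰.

0.37 ‰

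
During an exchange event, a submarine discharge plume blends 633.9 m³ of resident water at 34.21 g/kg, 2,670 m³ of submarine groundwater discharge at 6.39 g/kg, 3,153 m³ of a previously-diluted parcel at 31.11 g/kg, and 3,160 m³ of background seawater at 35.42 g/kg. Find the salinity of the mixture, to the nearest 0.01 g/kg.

25.87 g/kg

Weighted by volume,
salt = 633.9×34.21 + 2,670×6.39 + 3,153×31.11 + 3,160×35.42 = 21,685.719 + 17,061.3 + 98,089.83 + 111,927.2 = 248,764.049
volume = 633.9 + 2,670 + 3,153 + 3,160 = 9,616.9 m³
S = 248,764.049 / 9,616.9 = 25.8674 g/kg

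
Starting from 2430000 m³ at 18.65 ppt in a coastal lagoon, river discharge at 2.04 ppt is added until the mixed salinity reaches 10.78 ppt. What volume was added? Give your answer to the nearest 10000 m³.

2190000 m³

Salt balance: 2,430,000×18.65 + V×2.04 = (2,430,000+V)×10.78
45,319,500 + 2.04V = 26,195,400 + 10.78V
19,124,100 = 8.74V
V = 2,188,112.13 m³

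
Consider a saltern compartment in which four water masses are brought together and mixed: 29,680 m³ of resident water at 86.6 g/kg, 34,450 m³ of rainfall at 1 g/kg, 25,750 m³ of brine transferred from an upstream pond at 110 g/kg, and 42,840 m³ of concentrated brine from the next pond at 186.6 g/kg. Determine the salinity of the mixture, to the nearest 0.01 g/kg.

Salt balance:
salt = 29,680×86.6 + 34,450×1 + 25,750×110 + 42,840×186.6 = 2,570,288 + 34,450 + 2,832,500 + 7,993,944 = 13,431,182
volume = 29,680 + 34,450 + 25,750 + 42,840 = 132,720 m³
S = 13,431,182 / 132,720 = 101.1994 g/kg

101.20 g/kg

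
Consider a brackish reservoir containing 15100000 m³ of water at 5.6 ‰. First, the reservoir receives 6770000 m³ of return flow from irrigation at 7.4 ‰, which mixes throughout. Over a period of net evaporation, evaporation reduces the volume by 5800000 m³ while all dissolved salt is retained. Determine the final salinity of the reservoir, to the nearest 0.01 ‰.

After mixing: salt = 15,100,000×5.6 + 6,770,000×7.4 = 134,658,000; volume = 21,870,000 m³
After evaporation: salt unchanged = 134,658,000; volume = 21,870,000 − 5,800,000 = 16,070,000 m³
S = 134,658,000 / 16,070,000 = 8.3795 ‰

8.38 ‰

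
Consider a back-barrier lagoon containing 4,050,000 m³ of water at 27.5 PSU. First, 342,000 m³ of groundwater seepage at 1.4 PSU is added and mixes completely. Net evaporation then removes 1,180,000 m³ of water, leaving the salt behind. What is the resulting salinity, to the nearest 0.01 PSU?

34.82 PSU

After mixing: salt = 4,050,000×27.5 + 342,000×1.4 = 111,853,800; volume = 4,392,000 m³
After evaporation: salt unchanged = 111,853,800; volume = 4,392,000 − 1,180,000 = 3,212,000 m³
S = 111,853,800 / 3,212,000 = 34.8237 PSU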